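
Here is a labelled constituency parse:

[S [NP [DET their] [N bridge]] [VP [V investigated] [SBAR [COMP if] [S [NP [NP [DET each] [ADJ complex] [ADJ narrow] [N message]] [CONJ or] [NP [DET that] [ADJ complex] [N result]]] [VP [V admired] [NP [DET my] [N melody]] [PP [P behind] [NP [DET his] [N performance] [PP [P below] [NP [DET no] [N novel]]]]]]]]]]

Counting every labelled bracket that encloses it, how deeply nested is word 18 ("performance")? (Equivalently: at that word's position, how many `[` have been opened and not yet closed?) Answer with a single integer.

8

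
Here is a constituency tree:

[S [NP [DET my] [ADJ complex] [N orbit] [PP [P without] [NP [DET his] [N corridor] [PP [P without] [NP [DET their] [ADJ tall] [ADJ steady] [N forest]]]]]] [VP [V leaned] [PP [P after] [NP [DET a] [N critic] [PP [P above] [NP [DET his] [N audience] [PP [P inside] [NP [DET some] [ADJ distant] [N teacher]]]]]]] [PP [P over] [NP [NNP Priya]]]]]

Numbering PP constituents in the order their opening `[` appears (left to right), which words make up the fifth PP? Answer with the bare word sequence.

Opening `[PP` markers occur at word positions 4, 7, 13, 16, 19, 23; the fifth of these opens the constituent [PP inside some distant teacher].

inside some distant teacher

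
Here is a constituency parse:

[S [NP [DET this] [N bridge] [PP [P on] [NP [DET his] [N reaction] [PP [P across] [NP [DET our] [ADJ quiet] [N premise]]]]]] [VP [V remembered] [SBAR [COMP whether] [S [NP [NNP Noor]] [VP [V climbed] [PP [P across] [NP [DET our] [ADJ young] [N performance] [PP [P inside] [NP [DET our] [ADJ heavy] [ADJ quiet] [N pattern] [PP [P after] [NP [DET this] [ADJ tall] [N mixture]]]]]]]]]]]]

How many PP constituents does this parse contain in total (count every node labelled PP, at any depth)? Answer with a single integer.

Listing each PP by its span: [PP on his reaction across our quiet premise]; [PP across our quiet premise]; [PP across our young performance inside our heavy quiet pattern after this tall mixture]; [PP inside our heavy quiet pattern after this tall mixture]; [PP after this tall mixture] — that makes 5.

5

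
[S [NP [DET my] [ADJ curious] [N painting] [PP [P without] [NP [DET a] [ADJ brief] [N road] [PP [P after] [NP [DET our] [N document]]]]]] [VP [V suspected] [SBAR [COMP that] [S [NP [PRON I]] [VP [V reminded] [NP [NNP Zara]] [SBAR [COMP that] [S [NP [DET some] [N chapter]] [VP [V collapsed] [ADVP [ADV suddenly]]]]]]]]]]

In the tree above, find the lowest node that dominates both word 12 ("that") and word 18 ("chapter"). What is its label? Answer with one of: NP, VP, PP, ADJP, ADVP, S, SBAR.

SBAR

Both words fall inside [SBAR that I reminded Zara that some chapter collapsed suddenly] (words 12–20), and no smaller constituent contains them both. Label: SBAR.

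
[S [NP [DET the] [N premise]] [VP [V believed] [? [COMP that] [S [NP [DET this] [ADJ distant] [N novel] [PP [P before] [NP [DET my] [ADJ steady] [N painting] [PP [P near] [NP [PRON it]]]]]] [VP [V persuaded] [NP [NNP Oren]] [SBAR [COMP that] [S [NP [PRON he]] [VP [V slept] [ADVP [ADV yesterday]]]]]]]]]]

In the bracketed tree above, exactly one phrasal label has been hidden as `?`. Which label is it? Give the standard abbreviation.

SBAR

A constituent whose immediate children are COMP 'that', S is a subordinate clause: SBAR.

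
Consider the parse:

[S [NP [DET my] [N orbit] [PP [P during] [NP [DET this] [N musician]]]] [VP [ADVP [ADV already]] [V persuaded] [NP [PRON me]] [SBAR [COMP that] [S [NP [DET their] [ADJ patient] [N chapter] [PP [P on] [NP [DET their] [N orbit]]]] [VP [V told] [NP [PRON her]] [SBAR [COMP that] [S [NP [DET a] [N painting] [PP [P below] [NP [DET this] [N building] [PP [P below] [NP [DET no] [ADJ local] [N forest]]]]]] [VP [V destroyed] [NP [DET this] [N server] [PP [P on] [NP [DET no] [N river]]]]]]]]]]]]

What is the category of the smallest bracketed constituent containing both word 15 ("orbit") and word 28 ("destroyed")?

The smallest bracket enclosing both words is [S their patient chapter on their orbit told her that a painting below this building below no local forest destroyed this server on no river], so the label is S.

S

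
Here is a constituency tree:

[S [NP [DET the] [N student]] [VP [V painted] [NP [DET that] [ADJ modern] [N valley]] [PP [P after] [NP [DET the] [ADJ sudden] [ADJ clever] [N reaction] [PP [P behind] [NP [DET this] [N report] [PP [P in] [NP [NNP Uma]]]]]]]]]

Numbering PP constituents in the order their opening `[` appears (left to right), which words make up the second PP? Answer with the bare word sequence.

The PP opening brackets appear, in order, over: "after the sudden clever reaction behind this report in Uma"; "behind this report in Uma"; "in Uma". The second one spans "behind this report in Uma".

behind this report in Uma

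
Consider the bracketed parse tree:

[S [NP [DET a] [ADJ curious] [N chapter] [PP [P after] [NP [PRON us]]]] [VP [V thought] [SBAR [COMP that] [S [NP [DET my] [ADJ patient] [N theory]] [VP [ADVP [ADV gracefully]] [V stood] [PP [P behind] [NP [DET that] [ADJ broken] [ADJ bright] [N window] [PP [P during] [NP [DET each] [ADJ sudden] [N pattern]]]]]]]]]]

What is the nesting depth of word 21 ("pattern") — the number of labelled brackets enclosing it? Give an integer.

10

Path from the root down to the word: S → VP → SBAR → S → VP → PP → NP → PP → NP → N. That is 10 enclosing brackets.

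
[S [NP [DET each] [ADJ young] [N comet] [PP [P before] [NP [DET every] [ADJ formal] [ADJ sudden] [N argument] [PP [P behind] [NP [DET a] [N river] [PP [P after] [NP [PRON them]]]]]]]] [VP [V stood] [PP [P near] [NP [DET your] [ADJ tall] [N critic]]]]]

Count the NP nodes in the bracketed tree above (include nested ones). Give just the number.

Listing each NP by its span: [NP each young comet before every formal sudden argument behind a river after them]; [NP every formal sudden argument behind a river after them]; [NP a river after them]; [NP them]; [NP your tall critic] — that makes 5.

5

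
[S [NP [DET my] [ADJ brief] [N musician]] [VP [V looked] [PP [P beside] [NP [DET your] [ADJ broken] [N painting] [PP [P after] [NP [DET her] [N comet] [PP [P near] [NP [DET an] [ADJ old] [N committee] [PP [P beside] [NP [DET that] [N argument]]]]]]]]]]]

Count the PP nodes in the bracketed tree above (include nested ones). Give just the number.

Scanning left to right, an opening `[PP` appears at word positions 5, 9, 12, 16 — 4 in total.

4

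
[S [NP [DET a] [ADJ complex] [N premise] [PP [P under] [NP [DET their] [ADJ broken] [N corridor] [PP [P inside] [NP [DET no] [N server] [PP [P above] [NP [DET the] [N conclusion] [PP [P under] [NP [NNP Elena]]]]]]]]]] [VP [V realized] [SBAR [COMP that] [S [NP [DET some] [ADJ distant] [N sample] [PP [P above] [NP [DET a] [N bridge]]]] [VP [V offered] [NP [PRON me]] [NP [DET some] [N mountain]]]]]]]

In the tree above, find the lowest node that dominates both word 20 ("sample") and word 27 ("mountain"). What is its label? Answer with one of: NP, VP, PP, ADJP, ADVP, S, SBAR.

S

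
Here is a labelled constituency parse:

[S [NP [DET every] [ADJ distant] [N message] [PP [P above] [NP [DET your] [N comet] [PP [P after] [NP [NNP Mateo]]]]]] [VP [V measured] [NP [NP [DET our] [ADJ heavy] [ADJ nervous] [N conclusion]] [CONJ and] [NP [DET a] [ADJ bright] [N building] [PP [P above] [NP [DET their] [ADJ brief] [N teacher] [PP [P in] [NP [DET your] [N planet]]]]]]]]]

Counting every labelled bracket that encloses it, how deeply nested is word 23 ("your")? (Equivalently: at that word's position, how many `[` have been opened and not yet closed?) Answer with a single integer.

The word sits inside DET, which is inside NP, inside PP, inside NP, inside PP, inside NP, inside NP, inside VP, inside S — 9 brackets in all.

9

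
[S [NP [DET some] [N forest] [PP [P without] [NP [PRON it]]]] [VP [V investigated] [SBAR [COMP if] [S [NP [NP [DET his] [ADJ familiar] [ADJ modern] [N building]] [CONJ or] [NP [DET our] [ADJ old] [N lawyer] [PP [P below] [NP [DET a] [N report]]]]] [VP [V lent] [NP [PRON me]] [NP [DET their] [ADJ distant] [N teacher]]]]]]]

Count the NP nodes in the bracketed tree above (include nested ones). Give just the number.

The NP constituents are: [NP some forest without it]; [NP it]; [NP his familiar modern building or our old lawyer below a report]; [NP his familiar modern building]; [NP our old lawyer below a report]; [NP a report] …. Total: 8.

8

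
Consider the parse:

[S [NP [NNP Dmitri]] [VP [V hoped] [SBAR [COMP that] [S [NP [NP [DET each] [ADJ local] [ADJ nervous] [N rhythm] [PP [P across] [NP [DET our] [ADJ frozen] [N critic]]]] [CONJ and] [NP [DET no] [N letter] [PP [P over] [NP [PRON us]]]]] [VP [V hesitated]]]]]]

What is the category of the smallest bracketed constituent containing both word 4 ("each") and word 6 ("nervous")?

Both words fall inside [NP each local nervous rhythm across our frozen critic] (words 4–11), and no smaller constituent contains them both. Label: NP.

NP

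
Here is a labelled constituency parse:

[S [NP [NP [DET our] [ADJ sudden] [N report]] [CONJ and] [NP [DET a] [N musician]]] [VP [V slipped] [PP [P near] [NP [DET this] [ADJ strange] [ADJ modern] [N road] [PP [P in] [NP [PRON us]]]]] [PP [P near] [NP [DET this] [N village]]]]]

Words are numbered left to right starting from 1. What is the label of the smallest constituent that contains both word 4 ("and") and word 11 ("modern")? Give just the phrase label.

S

Both words fall inside [S our sudden report and a musician slipped near this strange modern road in us near this village] (words 1–17), and no smaller constituent contains them both. Label: S.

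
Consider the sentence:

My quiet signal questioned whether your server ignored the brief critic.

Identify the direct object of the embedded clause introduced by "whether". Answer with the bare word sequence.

the brief critic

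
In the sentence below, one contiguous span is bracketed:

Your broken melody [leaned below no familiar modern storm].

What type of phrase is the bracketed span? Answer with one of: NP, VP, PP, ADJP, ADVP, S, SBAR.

"leaned" is the head of the bracketed span, so the span is a verb phrase: VP.

VP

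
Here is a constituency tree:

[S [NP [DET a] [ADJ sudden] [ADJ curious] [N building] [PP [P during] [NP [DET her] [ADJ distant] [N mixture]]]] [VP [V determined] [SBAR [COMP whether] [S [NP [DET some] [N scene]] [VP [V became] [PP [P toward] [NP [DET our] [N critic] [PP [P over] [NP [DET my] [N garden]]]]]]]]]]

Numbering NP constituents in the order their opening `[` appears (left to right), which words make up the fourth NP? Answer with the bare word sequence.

our critic over my garden

In left-to-right order the NP constituents are "a sudden curious building during her distant mixture"; "her distant mixture"; "some scene"; "our critic over my garden"; "my garden". Number 4 is "our critic over my garden".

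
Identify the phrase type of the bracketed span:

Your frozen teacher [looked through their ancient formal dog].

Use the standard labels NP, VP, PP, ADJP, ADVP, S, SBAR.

VP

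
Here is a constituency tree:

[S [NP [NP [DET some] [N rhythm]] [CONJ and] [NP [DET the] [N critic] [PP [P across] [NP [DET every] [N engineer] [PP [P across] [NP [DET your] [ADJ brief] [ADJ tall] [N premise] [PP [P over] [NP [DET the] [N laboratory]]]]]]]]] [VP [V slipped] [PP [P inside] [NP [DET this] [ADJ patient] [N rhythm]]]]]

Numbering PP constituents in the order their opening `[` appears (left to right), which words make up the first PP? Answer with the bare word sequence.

across every engineer across your brief tall premise over the laboratory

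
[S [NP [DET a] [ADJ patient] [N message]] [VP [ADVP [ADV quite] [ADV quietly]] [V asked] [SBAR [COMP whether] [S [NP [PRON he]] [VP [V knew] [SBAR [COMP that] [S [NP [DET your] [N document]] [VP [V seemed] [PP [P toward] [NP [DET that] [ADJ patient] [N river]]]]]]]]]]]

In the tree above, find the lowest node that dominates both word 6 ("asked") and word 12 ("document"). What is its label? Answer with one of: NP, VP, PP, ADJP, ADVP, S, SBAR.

Both words fall inside [VP quite quietly asked whether he knew that your document seemed toward that patient river] (words 4–17), and no smaller constituent contains them both. Label: VP.

VP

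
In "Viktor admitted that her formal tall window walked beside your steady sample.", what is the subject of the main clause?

Viktor

In the main clause the verb is "admitted"; the NP preceding it, "Viktor", is the subject.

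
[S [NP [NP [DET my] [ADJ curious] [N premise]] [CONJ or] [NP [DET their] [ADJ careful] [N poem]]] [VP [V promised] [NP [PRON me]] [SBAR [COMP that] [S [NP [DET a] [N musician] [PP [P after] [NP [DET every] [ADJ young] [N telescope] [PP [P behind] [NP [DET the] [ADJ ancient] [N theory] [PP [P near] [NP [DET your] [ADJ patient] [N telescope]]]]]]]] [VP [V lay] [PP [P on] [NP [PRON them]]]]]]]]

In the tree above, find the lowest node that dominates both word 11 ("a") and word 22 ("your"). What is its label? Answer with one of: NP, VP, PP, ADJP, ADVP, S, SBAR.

Both words fall inside [NP a musician after every young telescope behind the ancient theory near your patient telescope] (words 11–24), and no smaller constituent contains them both. Label: NP.

NP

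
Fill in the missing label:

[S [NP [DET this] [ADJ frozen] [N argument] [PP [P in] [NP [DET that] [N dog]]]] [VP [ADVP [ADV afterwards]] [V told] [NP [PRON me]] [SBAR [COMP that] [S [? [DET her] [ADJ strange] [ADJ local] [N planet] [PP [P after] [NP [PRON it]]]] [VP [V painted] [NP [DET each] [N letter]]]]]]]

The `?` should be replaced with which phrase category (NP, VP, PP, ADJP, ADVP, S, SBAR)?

NP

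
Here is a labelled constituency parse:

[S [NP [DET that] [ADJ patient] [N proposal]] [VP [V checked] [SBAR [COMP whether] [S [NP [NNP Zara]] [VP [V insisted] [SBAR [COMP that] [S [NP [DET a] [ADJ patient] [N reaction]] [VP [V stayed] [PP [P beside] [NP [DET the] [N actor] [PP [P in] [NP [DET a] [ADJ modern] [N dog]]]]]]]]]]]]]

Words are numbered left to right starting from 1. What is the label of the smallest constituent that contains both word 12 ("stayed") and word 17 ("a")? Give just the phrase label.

VP

The smallest bracket enclosing both words is [VP stayed beside the actor in a modern dog], so the label is VP.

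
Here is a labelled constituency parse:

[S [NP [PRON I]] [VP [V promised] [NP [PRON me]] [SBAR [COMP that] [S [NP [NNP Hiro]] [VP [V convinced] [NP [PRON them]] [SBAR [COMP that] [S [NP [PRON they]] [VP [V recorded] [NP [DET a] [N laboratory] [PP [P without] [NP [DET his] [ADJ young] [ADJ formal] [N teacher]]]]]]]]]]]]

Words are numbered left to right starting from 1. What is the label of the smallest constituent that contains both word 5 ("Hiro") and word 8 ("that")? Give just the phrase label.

Word 5 lies under S → VP → SBAR → S → NP → NNP; word 8 lies under S → VP → SBAR → S → VP → SBAR → COMP. The lowest shared node is the S.

S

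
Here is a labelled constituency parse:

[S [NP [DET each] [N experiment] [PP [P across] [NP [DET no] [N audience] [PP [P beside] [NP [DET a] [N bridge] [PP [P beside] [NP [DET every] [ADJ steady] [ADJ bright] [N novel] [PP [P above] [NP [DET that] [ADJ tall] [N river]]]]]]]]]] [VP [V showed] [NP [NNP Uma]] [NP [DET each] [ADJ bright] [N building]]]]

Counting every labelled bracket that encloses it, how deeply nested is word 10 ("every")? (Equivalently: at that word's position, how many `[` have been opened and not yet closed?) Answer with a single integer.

The word sits inside DET, which is inside NP, inside PP, inside NP, inside PP, inside NP, inside PP, inside NP, inside S — 9 brackets in all.

9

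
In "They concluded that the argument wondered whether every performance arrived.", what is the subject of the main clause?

The subject of the main clause is the NP immediately before the verb "concluded": "they".

they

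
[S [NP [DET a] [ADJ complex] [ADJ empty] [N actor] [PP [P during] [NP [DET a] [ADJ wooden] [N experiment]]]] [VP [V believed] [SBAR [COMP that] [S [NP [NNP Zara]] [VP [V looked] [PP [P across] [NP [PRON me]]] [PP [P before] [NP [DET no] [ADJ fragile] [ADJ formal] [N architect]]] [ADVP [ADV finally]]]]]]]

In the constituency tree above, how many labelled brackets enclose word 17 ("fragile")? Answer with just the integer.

8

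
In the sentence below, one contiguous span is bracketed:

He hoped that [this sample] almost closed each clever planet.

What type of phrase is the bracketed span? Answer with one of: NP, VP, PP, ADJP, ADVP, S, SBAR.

The span is built around the noun "sample" — a noun phrase (NP).

NP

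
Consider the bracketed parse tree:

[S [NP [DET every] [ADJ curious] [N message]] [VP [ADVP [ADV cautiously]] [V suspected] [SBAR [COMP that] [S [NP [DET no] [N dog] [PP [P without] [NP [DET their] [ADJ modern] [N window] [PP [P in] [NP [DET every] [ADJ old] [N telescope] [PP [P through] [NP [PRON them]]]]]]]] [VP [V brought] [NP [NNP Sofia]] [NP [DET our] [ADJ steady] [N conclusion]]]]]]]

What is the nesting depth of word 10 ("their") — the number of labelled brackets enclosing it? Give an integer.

8

The word sits inside DET, which is inside NP, inside PP, inside NP, inside S, inside SBAR, inside VP, inside S — 8 brackets in all.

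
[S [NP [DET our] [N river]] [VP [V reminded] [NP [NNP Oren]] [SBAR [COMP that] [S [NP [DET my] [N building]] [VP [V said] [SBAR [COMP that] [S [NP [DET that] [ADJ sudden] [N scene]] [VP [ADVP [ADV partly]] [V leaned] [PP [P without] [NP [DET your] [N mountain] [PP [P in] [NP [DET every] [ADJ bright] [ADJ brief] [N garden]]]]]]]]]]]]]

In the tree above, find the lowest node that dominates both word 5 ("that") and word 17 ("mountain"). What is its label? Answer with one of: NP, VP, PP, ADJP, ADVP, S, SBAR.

SBAR

Both words fall inside [SBAR that my building said that that sudden scene partly leaned without your mountain in every bright brief garden] (words 5–22), and no smaller constituent contains them both. Label: SBAR.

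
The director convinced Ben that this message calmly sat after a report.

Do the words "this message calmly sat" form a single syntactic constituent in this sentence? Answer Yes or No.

No

The sequence begins inside the noun phrase "this message" and ends inside the verb phrase "calmly sat after a report"; it crosses a phrase boundary, so no single node in the tree spans exactly those words.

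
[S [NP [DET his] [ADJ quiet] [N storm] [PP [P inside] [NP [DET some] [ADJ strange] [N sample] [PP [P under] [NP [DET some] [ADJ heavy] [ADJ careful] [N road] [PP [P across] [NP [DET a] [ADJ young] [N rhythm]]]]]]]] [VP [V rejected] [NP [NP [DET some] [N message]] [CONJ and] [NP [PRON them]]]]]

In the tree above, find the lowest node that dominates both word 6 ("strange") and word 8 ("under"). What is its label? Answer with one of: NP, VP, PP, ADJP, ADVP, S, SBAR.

Both words fall inside [NP some strange sample under some heavy careful road across a young rhythm] (words 5–16), and no smaller constituent contains them both. Label: NP.

NP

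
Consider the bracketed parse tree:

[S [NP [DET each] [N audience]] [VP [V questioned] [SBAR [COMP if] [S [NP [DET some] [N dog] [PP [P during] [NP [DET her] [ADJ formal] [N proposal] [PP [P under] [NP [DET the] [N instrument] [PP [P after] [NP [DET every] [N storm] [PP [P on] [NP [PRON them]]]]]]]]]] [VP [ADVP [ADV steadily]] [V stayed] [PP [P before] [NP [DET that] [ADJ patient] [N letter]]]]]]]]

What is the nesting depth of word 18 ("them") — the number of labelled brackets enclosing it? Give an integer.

14

Path from the root down to the word: S → VP → SBAR → S → NP → PP → NP → PP → NP → PP → NP → PP → NP → PRON. That is 14 enclosing brackets.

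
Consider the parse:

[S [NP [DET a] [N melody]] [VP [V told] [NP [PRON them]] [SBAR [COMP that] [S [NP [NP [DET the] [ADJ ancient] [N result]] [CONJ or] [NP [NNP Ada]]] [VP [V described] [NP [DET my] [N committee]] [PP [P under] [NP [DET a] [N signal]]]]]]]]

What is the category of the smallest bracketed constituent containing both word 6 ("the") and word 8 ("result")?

NP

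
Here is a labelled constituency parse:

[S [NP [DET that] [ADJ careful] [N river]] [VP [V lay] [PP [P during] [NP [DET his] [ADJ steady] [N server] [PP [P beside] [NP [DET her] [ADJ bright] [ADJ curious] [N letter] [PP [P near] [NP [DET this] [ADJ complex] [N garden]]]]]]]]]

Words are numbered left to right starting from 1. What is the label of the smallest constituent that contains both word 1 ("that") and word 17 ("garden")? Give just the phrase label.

S

The smallest bracket enclosing both words is [S that careful river lay during his steady server beside her bright curious letter near this complex garden], so the label is S.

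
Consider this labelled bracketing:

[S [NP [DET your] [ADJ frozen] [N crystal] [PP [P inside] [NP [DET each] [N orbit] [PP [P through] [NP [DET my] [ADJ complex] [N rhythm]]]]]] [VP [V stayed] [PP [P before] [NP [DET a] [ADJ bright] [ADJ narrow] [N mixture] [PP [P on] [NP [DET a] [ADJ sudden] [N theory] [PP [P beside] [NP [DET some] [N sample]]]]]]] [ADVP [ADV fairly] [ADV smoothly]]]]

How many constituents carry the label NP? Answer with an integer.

6

Scanning left to right, an opening `[NP` appears at word positions 1, 5, 8, 13, 18, 22 — 6 in total.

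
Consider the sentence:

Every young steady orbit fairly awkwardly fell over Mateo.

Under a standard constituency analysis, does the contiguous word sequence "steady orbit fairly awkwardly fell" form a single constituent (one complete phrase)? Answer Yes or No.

No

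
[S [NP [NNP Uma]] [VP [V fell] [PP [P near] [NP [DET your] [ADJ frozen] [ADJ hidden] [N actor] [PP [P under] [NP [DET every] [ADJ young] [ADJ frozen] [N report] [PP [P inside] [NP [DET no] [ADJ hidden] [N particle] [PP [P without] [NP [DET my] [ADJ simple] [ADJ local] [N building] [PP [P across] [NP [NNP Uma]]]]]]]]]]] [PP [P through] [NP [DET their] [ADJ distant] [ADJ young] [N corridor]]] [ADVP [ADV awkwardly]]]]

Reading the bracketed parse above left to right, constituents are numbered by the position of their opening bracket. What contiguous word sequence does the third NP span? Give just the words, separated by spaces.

every young frozen report inside no hidden particle without my simple local building across Uma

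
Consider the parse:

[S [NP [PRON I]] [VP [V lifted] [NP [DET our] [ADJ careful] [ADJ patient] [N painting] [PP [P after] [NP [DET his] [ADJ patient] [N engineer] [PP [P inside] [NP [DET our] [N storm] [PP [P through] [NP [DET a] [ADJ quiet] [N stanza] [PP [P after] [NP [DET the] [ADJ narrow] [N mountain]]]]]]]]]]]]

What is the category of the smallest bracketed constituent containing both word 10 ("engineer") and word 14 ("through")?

The smallest bracket enclosing both words is [NP his patient engineer inside our storm through a quiet stanza after the narrow mountain], so the label is NP.

NP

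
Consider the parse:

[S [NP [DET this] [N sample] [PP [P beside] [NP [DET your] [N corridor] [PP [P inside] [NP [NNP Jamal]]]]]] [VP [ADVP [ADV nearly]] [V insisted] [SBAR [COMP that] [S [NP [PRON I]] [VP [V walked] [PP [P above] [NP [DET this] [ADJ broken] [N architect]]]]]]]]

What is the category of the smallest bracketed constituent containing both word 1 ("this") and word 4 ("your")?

Both words fall inside [NP this sample beside your corridor inside Jamal] (words 1–7), and no smaller constituent contains them both. Label: NP.

NP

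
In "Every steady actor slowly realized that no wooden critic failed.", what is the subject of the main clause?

In the main clause the verb is "realized"; the NP preceding it, "every steady actor", is the subject.

every steady actor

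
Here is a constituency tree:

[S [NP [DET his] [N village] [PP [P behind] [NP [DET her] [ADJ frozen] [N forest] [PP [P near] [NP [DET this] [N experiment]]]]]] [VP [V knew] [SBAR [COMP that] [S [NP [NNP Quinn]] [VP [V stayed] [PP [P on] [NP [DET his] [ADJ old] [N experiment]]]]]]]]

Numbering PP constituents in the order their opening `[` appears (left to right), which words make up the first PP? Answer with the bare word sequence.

behind her frozen forest near this experiment

The PP opening brackets appear, in order, over: "behind her frozen forest near this experiment"; "near this experiment"; "on his old experiment". The first one spans "behind her frozen forest near this experiment".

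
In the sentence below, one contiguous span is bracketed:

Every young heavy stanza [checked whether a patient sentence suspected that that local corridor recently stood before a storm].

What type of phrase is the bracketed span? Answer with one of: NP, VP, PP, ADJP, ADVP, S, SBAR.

The bracketed span "checked whether a patient sentence suspected that that local corridor recently stood before a storm" is headed by "checked", making it a verb phrase (VP).

VP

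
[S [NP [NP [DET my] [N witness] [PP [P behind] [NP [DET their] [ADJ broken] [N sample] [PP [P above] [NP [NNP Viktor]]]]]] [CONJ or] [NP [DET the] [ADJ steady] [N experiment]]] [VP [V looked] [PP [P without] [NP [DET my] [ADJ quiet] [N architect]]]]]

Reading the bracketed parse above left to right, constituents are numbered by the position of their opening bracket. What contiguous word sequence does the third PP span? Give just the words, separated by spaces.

without my quiet architect

Opening `[PP` markers occur at word positions 3, 7, 14; the third of these opens the constituent [PP without my quiet architect].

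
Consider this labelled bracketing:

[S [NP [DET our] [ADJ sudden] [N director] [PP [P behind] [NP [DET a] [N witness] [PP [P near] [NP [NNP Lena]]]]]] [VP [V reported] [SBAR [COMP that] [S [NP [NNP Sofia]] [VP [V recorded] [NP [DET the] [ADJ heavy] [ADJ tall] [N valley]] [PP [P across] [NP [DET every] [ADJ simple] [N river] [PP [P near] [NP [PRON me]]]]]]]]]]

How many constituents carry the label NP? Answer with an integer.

The NP constituents are: [NP our sudden director behind a witness near Lena]; [NP a witness near Lena]; [NP Lena]; [NP Sofia]; [NP the heavy tall valley]; [NP every simple river near me] …. Total: 7.

7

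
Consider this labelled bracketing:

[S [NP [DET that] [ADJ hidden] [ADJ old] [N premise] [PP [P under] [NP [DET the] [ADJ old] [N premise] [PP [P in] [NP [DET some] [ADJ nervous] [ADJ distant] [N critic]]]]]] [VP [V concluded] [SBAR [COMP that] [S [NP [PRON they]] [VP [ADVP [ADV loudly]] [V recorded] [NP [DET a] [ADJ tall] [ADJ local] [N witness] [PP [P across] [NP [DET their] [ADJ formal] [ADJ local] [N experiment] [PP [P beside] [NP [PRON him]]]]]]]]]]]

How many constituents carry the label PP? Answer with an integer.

4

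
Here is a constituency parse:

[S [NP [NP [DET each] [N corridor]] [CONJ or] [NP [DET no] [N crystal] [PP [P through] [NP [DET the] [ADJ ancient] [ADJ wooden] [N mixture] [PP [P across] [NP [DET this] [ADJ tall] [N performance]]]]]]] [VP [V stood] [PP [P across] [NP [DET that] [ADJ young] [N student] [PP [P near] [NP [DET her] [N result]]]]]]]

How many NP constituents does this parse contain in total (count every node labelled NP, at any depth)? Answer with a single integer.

7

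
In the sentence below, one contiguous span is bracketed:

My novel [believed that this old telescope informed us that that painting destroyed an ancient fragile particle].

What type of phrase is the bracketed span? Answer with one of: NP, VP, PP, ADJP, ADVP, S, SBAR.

VP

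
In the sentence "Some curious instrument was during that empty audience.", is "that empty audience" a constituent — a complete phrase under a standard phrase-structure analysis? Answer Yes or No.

"that empty audience" is exactly the noun phrase [NP that empty audience], a complete constituent.

Yes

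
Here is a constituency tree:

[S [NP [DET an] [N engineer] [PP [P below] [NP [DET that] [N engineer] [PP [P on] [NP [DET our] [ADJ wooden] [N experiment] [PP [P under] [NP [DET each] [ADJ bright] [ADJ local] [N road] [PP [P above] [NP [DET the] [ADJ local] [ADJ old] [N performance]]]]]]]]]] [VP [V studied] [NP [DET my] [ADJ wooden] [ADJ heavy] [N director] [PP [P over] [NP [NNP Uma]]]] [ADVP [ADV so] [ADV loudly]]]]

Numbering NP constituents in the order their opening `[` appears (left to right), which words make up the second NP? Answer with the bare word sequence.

that engineer on our wooden experiment under each bright local road above the local old performance

The NP opening brackets appear, in order, over: "an engineer below that engineer on our wooden experiment under each bright local road above the local old performance"; "that engineer on our wooden experiment under each bright local road above the local old performance"; "our wooden experiment under each bright local road above the local old performance"; "each bright local road above the local old performance"; "the local old performance"; "my wooden heavy director over Uma"; "Uma". The second one spans "that engineer on our wooden experiment under each bright local road above the local old performance".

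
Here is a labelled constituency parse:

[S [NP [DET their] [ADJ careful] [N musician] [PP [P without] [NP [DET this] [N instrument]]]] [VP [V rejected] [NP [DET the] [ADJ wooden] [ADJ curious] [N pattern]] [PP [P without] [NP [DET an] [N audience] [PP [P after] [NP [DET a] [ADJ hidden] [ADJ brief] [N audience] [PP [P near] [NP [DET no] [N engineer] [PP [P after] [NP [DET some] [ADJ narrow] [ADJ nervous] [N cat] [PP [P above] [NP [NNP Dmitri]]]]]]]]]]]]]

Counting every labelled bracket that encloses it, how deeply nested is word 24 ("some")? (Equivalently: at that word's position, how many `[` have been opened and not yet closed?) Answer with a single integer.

Path from the root down to the word: S → VP → PP → NP → PP → NP → PP → NP → PP → NP → DET. That is 11 enclosing brackets.

11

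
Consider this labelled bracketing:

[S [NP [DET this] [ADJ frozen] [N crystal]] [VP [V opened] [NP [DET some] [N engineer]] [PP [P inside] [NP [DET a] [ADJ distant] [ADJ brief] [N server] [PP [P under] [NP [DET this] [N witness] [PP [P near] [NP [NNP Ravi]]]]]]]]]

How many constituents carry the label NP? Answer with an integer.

5

The NP constituents are: [NP this frozen crystal]; [NP some engineer]; [NP a distant brief server under this witness near Ravi]; [NP this witness near Ravi]; [NP Ravi]. Total: 5.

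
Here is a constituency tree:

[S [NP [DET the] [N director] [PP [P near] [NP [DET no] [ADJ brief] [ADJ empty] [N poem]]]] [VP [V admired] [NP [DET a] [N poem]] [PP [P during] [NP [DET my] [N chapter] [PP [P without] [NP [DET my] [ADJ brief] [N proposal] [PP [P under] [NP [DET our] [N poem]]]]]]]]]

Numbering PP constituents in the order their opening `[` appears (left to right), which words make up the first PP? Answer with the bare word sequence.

near no brief empty poem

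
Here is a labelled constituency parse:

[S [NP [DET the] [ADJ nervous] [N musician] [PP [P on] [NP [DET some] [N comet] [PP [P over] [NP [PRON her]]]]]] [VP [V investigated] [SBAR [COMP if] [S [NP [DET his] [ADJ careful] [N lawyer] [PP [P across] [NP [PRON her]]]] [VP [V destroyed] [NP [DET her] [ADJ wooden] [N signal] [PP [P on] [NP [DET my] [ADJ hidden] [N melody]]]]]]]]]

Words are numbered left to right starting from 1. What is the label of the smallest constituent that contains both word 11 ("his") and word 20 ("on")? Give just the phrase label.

S

The smallest bracket enclosing both words is [S his careful lawyer across her destroyed her wooden signal on my hidden melody], so the label is S.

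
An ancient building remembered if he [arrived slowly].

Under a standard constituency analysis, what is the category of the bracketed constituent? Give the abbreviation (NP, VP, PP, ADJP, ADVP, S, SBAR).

"arrived" is the head of the bracketed span, so the span is a verb phrase: VP.

VP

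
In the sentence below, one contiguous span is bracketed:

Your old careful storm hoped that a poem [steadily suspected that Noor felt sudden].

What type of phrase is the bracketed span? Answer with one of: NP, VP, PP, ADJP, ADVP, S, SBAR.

VP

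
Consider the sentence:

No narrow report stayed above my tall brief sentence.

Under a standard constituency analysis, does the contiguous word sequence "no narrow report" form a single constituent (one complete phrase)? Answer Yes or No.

Yes

"no narrow report" is exactly the noun phrase [NP no narrow report], a complete constituent.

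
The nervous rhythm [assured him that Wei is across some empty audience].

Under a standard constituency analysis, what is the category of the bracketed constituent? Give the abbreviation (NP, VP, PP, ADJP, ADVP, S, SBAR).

VP

The span is built around the verb "assured" — a verb phrase (VP).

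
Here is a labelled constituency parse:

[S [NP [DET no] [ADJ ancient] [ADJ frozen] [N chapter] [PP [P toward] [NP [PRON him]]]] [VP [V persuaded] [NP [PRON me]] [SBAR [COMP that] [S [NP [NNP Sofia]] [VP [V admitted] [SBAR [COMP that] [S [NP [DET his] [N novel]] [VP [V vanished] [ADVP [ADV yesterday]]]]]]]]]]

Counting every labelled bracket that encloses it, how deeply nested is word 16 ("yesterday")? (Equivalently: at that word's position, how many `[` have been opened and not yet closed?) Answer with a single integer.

10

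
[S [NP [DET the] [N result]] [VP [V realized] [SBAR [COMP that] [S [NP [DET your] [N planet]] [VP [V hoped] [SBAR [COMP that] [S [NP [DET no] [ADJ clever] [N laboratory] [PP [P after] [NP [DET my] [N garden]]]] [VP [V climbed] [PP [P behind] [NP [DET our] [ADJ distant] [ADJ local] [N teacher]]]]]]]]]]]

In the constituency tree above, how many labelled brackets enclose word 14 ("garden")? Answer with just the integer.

11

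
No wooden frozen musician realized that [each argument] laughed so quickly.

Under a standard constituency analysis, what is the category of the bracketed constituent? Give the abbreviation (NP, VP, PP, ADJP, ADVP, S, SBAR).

NP

"argument" is the head of the bracketed span, so the span is a noun phrase: NP.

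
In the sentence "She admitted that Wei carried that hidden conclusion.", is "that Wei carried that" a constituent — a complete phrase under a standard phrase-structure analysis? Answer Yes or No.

The smallest constituent containing the whole sequence is the subordinate clause [SBAR that Wei carried that hidden conclusion], but the sequence is only part of it — it straddles the boundary between complementizer "that" and clause "Wei carried that hidden conclusion".

No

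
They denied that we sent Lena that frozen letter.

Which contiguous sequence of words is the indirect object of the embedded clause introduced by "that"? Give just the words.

Lena

The verb of the embedded clause introduced by "that" is "sent"; its indirect object is the NP "Lena".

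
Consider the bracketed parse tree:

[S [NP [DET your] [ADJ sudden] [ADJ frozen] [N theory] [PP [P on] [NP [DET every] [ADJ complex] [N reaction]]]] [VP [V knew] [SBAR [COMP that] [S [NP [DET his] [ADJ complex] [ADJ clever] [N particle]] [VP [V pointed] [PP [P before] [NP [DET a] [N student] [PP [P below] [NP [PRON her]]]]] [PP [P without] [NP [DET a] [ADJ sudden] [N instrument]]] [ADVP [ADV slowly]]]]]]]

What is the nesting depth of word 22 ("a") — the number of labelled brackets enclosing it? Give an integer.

8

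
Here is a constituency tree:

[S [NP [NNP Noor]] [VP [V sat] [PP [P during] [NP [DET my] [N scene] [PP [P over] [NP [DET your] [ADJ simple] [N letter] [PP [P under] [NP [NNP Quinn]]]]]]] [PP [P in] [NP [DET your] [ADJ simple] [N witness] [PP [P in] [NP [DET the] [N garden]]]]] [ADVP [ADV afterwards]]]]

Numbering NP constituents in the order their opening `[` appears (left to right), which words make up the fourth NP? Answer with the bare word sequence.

Quinn

Opening `[NP` markers occur at word positions 1, 4, 7, 11, 13, 17; the fourth of these opens the constituent [NP Quinn].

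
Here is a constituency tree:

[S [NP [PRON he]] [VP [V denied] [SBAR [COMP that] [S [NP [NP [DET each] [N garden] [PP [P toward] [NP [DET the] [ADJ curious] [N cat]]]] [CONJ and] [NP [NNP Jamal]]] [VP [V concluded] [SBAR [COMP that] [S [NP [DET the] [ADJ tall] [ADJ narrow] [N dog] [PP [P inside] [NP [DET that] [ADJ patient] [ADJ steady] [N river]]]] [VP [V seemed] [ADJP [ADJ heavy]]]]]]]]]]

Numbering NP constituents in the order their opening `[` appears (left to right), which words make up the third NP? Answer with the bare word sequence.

The NP opening brackets appear, in order, over: "he"; "each garden toward the curious cat and Jamal"; "each garden toward the curious cat"; "the curious cat"; "Jamal"; "the tall narrow dog inside that patient steady river"; "that patient steady river". The third one spans "each garden toward the curious cat".

each garden toward the curious cat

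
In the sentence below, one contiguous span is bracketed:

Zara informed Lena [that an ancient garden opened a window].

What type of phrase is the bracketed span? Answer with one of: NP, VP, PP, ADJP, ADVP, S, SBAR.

SBAR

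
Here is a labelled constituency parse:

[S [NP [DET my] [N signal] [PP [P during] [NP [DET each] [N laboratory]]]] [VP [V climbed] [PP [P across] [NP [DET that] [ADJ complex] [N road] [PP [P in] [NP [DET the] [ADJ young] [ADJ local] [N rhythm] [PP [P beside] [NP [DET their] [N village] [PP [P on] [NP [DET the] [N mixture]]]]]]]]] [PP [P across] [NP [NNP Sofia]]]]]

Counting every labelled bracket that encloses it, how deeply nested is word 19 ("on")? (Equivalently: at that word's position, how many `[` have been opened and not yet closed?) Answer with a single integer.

10

Counting open brackets not yet closed at "on": [S [VP [PP [NP [PP [NP [PP [NP [PP [P = 10.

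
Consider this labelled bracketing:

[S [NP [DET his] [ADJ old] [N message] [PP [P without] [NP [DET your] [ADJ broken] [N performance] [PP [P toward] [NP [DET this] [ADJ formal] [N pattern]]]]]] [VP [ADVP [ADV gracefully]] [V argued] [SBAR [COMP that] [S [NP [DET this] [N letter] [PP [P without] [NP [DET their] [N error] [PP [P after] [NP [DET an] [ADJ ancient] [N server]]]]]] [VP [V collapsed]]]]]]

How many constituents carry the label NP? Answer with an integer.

The NP constituents are: [NP his old message without your broken performance toward this formal pattern]; [NP your broken performance toward this formal pattern]; [NP this formal pattern]; [NP this letter without their error after an ancient server]; [NP their error after an ancient server]; [NP an ancient server]. Total: 6.

6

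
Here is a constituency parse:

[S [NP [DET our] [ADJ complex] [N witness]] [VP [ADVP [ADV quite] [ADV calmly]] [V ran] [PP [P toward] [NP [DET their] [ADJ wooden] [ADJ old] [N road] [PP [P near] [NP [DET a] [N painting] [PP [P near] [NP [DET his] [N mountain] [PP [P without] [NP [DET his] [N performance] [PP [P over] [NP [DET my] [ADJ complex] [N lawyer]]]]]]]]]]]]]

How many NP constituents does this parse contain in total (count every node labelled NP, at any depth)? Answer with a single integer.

Listing each NP by its span: [NP our complex witness]; [NP their wooden old road near a painting near his mountain without his performance over my complex lawyer]; [NP a painting near his mountain without his performance over my complex lawyer]; [NP his mountain without his performance over my complex lawyer]; [NP his performance over my complex lawyer]; [NP my complex lawyer] — that makes 6.

6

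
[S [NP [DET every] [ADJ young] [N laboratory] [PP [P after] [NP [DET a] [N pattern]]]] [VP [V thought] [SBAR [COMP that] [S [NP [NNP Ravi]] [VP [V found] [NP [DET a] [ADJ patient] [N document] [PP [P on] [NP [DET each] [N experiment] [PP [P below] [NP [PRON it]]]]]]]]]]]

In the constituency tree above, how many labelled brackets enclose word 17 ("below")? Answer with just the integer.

10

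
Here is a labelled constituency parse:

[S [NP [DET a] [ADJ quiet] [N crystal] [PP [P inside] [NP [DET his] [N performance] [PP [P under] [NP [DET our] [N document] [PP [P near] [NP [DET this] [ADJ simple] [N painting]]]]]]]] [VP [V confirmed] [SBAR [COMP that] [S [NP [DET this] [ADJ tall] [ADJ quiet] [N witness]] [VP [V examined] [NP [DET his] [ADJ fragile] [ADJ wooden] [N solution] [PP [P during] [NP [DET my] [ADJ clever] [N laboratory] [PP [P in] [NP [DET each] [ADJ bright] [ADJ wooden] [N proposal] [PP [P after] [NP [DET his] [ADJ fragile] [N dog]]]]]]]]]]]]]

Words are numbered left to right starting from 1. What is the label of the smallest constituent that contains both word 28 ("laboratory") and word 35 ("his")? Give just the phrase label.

Both words fall inside [NP my clever laboratory in each bright wooden proposal after his fragile dog] (words 26–37), and no smaller constituent contains them both. Label: NP.

NP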